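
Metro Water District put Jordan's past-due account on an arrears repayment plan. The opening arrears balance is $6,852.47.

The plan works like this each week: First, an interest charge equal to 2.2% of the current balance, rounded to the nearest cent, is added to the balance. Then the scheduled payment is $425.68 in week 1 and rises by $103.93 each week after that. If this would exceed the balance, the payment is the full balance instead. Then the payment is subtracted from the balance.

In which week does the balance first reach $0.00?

10

Week 1: opening $6,852.47; interest $150.75 → $7,003.22; payment $425.68; balance $6,577.54
Week 2: opening $6,577.54; interest $144.71 → $6,722.25; payment $529.61; balance $6,192.64
Week 3: opening $6,192.64; interest $136.24 → $6,328.88; payment $633.54; balance $5,695.34
Week 4: opening $5,695.34; interest $125.30 → $5,820.64; payment $737.47; balance $5,083.17
Week 5: opening $5,083.17; interest $111.83 → $5,195.00; payment $841.40; balance $4,353.60
Week 6: opening $4,353.60; interest $95.78 → $4,449.38; payment $945.33; balance $3,504.05
Week 7: opening $3,504.05; interest $77.09 → $3,581.14; payment $1,049.26; balance $2,531.88
Week 8: opening $2,531.88; interest $55.70 → $2,587.58; payment $1,153.19; balance $1,434.39
Week 9: opening $1,434.39; interest $31.56 → $1,465.95; payment $1,257.12; balance $208.83
Week 10: opening $208.83; interest $4.59 → $213.42; payment $213.42; balance $0.00
Balance reaches $0.00 in week 10.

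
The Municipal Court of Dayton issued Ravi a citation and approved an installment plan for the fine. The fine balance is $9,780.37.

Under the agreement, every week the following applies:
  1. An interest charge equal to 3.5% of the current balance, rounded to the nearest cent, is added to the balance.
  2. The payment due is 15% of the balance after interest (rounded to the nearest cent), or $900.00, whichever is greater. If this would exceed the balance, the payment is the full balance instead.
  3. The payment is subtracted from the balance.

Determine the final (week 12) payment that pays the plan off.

Week 1: opening $9,780.37; interest $342.31 → $10,122.68; payment $1,518.40; balance $8,604.28
Week 2: opening $8,604.28; interest $301.15 → $8,905.43; payment $1,335.81; balance $7,569.62
Week 3: opening $7,569.62; interest $264.94 → $7,834.56; payment $1,175.18; balance $6,659.38
Week 4: opening $6,659.38; interest $233.08 → $6,892.46; payment $1,033.87; balance $5,858.59
Week 5: opening $5,858.59; interest $205.05 → $6,063.64; payment $909.55; balance $5,154.09
Week 6: opening $5,154.09; interest $180.39 → $5,334.48; payment $900.00; balance $4,434.48
Week 7: opening $4,434.48; interest $155.21 → $4,589.69; payment $900.00; balance $3,689.69
Week 8: opening $3,689.69; interest $129.14 → $3,818.83; payment $900.00; balance $2,918.83
Week 9: opening $2,918.83; interest $102.16 → $3,020.99; payment $900.00; balance $2,120.99
Week 10: opening $2,120.99; interest $74.23 → $2,195.22; payment $900.00; balance $1,295.22
Week 11: opening $1,295.22; interest $45.33 → $1,340.55; payment $900.00; balance $440.55
Week 12: opening $440.55; interest $15.42 → $455.97; payment $455.97; balance $0.00

$455.97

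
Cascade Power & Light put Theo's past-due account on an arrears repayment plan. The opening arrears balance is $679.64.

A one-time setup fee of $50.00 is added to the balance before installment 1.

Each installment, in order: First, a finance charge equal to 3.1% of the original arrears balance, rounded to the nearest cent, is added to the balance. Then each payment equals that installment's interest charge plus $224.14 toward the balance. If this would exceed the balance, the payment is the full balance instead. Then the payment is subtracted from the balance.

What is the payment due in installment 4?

$78.29

Installment 1: opening $729.64; interest $21.07 → $750.71; payment $245.21; balance $505.50
Installment 2: opening $505.50; interest $21.07 → $526.57; payment $245.21; balance $281.36
Installment 3: opening $281.36; interest $21.07 → $302.43; payment $245.21; balance $57.22
Installment 4: opening $57.22; interest $21.07 → $78.29; payment $78.29; balance $0.00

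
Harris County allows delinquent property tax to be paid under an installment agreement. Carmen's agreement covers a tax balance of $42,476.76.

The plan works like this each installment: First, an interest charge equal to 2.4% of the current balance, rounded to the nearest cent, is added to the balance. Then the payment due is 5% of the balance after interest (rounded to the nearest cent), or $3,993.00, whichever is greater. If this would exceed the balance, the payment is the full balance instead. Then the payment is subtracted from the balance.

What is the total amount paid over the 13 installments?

$49,642.45

# | Opening | Interest | Payment | End bal
1 | $42,476.76 | $1,019.44 | $3,993.00 | $39,503.20
2 | $39,503.20 | $948.08 | $3,993.00 | $36,458.28
3 | $36,458.28 | $875.00 | $3,993.00 | $33,340.28
4 | $33,340.28 | $800.17 | $3,993.00 | $30,147.45
5 | $30,147.45 | $723.54 | $3,993.00 | $26,877.99
6 | $26,877.99 | $645.07 | $3,993.00 | $23,530.06
7 | $23,530.06 | $564.72 | $3,993.00 | $20,101.78
8 | $20,101.78 | $482.44 | $3,993.00 | $16,591.22
9 | $16,591.22 | $398.19 | $3,993.00 | $12,996.41
10 | $12,996.41 | $311.91 | $3,993.00 | $9,315.32
11 | $9,315.32 | $223.57 | $3,993.00 | $5,545.89
12 | $5,545.89 | $133.10 | $3,993.00 | $1,685.99
13 | $1,685.99 | $40.46 | $1,726.45 | $0.00
Total paid: $49,642.45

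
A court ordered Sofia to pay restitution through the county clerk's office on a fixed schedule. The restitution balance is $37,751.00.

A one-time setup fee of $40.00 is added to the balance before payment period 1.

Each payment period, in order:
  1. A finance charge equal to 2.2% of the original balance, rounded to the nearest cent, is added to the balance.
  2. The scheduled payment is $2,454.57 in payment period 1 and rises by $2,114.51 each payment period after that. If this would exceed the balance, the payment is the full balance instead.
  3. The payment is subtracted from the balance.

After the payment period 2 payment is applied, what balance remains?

Payment period 1: opening $37,791.00; interest $830.52 → $38,621.52; payment $2,454.57; balance $36,166.95
Payment period 2: opening $36,166.95; interest $830.52 → $36,997.47; payment $4,569.08; balance $32,428.39

$32,428.39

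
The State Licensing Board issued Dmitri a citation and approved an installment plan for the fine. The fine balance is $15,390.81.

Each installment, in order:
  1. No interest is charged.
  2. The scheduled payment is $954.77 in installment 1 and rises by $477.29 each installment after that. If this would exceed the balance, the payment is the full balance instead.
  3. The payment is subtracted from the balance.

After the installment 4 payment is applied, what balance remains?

$8,707.99

Installment 1: opening $15,390.81; payment $954.77; balance $14,436.04
Installment 2: opening $14,436.04; payment $1,432.06; balance $13,003.98
Installment 3: opening $13,003.98; payment $1,909.35; balance $11,094.63
Installment 4: opening $11,094.63; payment $2,386.64; balance $8,707.99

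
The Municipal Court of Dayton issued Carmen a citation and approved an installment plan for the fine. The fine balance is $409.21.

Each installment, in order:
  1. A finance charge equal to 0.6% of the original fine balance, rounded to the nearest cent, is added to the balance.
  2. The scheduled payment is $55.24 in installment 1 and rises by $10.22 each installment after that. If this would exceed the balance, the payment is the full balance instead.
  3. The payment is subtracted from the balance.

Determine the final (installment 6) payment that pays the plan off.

$45.57

Installment 1: opening $409.21; interest $2.46 → $411.67; payment $55.24; balance $356.43
Installment 2: opening $356.43; interest $2.46 → $358.89; payment $65.46; balance $293.43
Installment 3: opening $293.43; interest $2.46 → $295.89; payment $75.68; balance $220.21
Installment 4: opening $220.21; interest $2.46 → $222.67; payment $85.90; balance $136.77
Installment 5: opening $136.77; interest $2.46 → $139.23; payment $96.12; balance $43.11
Installment 6: opening $43.11; interest $2.46 → $45.57; payment $45.57; balance $0.00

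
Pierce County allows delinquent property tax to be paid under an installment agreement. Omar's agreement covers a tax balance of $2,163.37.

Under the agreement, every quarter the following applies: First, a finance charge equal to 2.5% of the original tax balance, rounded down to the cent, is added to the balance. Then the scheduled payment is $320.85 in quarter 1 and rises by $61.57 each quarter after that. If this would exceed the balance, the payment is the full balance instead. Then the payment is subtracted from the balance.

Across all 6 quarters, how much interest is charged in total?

Quarter 1: $2,163.37 +$54.08 interest = $2,217.45; pay $320.85 → $1,896.60
Quarter 2: $1,896.60 +$54.08 interest = $1,950.68; pay $382.42 → $1,568.26
Quarter 3: $1,568.26 +$54.08 interest = $1,622.34; pay $443.99 → $1,178.35
Quarter 4: $1,178.35 +$54.08 interest = $1,232.43; pay $505.56 → $726.87
Quarter 5: $726.87 +$54.08 interest = $780.95; pay $567.13 → $213.82
Quarter 6: $213.82 +$54.08 interest = $267.90; pay $267.90 → $0.00
Total interest: $54.08 + $54.08 + $54.08 + $54.08 + $54.08 + $54.08 = $324.48

$324.48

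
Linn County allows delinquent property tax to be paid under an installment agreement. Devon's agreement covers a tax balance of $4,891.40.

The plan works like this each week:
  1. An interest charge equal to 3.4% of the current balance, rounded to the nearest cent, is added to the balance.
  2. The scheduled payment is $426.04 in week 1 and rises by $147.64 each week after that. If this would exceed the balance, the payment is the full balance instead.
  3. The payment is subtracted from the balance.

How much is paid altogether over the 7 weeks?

$5,677.44

# | Opening | Interest | Payment | End bal
1 | $4,891.40 | $166.31 | $426.04 | $4,631.67
2 | $4,631.67 | $157.48 | $573.68 | $4,215.47
3 | $4,215.47 | $143.33 | $721.32 | $3,637.48
4 | $3,637.48 | $123.67 | $868.96 | $2,892.19
5 | $2,892.19 | $98.33 | $1,016.60 | $1,973.92
6 | $1,973.92 | $67.11 | $1,164.24 | $876.79
7 | $876.79 | $29.81 | $906.60 | $0.00
Total paid: $5,677.44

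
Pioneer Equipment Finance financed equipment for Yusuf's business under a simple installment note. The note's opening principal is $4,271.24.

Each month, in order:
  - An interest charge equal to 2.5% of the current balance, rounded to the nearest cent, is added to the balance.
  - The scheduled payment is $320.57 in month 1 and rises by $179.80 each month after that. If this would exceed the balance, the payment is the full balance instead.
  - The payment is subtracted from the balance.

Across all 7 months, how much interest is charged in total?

$469.12

Month 1: opening $4,271.24; interest $106.78 → $4,378.02; payment $320.57; balance $4,057.45
Month 2: opening $4,057.45; interest $101.44 → $4,158.89; payment $500.37; balance $3,658.52
Month 3: opening $3,658.52; interest $91.46 → $3,749.98; payment $680.17; balance $3,069.81
Month 4: opening $3,069.81; interest $76.75 → $3,146.56; payment $859.97; balance $2,286.59
Month 5: opening $2,286.59; interest $57.16 → $2,343.75; payment $1,039.77; balance $1,303.98
Month 6: opening $1,303.98; interest $32.60 → $1,336.58; payment $1,219.57; balance $117.01
Month 7: opening $117.01; interest $2.93 → $119.94; payment $119.94; balance $0.00
Total interest: $106.78 + $101.44 + $91.46 + $76.75 + $57.16 + $32.60 + $2.93 = $469.12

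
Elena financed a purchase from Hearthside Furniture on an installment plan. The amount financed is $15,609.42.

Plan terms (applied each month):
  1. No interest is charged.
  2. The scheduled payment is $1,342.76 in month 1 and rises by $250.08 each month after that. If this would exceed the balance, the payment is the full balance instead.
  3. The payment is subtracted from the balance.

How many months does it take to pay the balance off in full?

8

Month 1: $15,609.42 − $1,342.76 → $14,266.66
Month 2: $14,266.66 − $1,592.84 → $12,673.82
Month 3: $12,673.82 − $1,842.92 → $10,830.90
Month 4: $10,830.90 − $2,093.00 → $8,737.90
Month 5: $8,737.90 − $2,343.08 → $6,394.82
Month 6: $6,394.82 − $2,593.16 → $3,801.66
Month 7: $3,801.66 − $2,843.24 → $958.42
Month 8: $958.42 − $958.42 → $0.00
Balance reaches $0.00 in month 8.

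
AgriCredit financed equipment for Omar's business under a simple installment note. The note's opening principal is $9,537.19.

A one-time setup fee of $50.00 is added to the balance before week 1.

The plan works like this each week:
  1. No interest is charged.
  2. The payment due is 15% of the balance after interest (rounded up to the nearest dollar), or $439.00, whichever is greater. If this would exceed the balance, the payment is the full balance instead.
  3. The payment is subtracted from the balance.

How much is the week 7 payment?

Week 1: opening $9,587.19; payment $1,439.00; balance $8,148.19
Week 2: opening $8,148.19; payment $1,223.00; balance $6,925.19
Week 3: opening $6,925.19; payment $1,039.00; balance $5,886.19
Week 4: opening $5,886.19; payment $883.00; balance $5,003.19
Week 5: opening $5,003.19; payment $751.00; balance $4,252.19
Week 6: opening $4,252.19; payment $638.00; balance $3,614.19
Week 7: opening $3,614.19; payment $543.00; balance $3,071.19

$543.00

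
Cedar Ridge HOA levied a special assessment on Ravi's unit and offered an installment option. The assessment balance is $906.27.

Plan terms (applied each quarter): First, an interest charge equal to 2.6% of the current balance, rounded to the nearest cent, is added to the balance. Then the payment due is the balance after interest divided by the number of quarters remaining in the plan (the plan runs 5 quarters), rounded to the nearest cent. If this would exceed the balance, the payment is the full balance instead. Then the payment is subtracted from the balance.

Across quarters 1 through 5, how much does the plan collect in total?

$979.45

Quarter 1: $906.27 +$23.56 interest = $929.83; pay $185.97 → $743.86
Quarter 2: $743.86 +$19.34 interest = $763.20; pay $190.80 → $572.40
Quarter 3: $572.40 +$14.88 interest = $587.28; pay $195.76 → $391.52
Quarter 4: $391.52 +$10.18 interest = $401.70; pay $200.85 → $200.85
Quarter 5: $200.85 +$5.22 interest = $206.07; pay $206.07 → $0.00
Total paid: $979.45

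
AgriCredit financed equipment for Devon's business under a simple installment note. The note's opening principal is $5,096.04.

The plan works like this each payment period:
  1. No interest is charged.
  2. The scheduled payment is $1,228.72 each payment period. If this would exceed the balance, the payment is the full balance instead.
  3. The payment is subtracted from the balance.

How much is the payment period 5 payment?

# | Opening | Payment | End bal
1 | $5,096.04 | $1,228.72 | $3,867.32
2 | $3,867.32 | $1,228.72 | $2,638.60
3 | $2,638.60 | $1,228.72 | $1,409.88
4 | $1,409.88 | $1,228.72 | $181.16
5 | $181.16 | $181.16 | $0.00

$181.16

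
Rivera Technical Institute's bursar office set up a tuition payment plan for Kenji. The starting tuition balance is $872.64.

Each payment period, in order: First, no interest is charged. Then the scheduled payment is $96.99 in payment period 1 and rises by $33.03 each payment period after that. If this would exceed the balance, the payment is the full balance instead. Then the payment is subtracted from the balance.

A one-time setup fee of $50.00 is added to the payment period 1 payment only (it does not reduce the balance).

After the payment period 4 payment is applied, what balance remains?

$286.50

Payment period 1: $872.64 − $96.99 (+ $50.00 fee) → $775.65
Payment period 2: $775.65 − $130.02 → $645.63
Payment period 3: $645.63 − $163.05 → $482.58
Payment period 4: $482.58 − $196.08 → $286.50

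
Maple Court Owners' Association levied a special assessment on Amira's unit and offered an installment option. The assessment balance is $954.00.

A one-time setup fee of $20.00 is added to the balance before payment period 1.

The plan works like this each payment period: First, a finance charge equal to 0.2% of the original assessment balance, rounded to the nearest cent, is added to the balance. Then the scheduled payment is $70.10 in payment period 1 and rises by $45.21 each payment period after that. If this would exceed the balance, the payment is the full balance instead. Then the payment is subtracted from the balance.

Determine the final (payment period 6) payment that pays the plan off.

# | Opening | Interest | Payment | End bal
1 | $974.00 | $1.91 | $70.10 | $905.81
2 | $905.81 | $1.91 | $115.31 | $792.41
3 | $792.41 | $1.91 | $160.52 | $633.80
4 | $633.80 | $1.91 | $205.73 | $429.98
5 | $429.98 | $1.91 | $250.94 | $180.95
6 | $180.95 | $1.91 | $182.86 | $0.00

$182.86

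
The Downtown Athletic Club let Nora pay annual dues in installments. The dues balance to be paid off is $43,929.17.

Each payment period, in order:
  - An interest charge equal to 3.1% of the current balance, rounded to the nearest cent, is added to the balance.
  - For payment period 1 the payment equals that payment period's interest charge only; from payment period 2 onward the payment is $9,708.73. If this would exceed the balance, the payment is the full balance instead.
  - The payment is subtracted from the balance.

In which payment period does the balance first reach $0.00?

6

# | Opening | Interest | Payment | End bal
1 | $43,929.17 | $1,361.80 | $1,361.80 | $43,929.17
2 | $43,929.17 | $1,361.80 | $9,708.73 | $35,582.24
3 | $35,582.24 | $1,103.05 | $9,708.73 | $26,976.56
4 | $26,976.56 | $836.27 | $9,708.73 | $18,104.10
5 | $18,104.10 | $561.23 | $9,708.73 | $8,956.60
6 | $8,956.60 | $277.65 | $9,234.25 | $0.00
Balance reaches $0.00 in payment period 6.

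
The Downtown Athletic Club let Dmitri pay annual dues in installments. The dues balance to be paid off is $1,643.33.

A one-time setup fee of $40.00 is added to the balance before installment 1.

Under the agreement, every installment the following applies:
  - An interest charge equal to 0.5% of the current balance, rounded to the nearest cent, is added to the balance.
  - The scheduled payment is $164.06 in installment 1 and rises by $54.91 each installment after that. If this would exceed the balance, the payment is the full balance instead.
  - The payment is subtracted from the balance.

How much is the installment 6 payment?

Installment 1: $1,683.33 +$8.42 interest = $1,691.75; pay $164.06 → $1,527.69
Installment 2: $1,527.69 +$7.64 interest = $1,535.33; pay $218.97 → $1,316.36
Installment 3: $1,316.36 +$6.58 interest = $1,322.94; pay $273.88 → $1,049.06
Installment 4: $1,049.06 +$5.25 interest = $1,054.31; pay $328.79 → $725.52
Installment 5: $725.52 +$3.63 interest = $729.15; pay $383.70 → $345.45
Installment 6: $345.45 +$1.73 interest = $347.18; pay $347.18 → $0.00

$347.18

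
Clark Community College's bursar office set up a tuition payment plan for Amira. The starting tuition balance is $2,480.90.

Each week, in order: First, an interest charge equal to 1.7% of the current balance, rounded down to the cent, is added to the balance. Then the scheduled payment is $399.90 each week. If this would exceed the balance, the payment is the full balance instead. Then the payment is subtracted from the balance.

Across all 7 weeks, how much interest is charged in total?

Week 1: $2,480.90 +$42.17 interest = $2,523.07; pay $399.90 → $2,123.17
Week 2: $2,123.17 +$36.09 interest = $2,159.26; pay $399.90 → $1,759.36
Week 3: $1,759.36 +$29.90 interest = $1,789.26; pay $399.90 → $1,389.36
Week 4: $1,389.36 +$23.61 interest = $1,412.97; pay $399.90 → $1,013.07
Week 5: $1,013.07 +$17.22 interest = $1,030.29; pay $399.90 → $630.39
Week 6: $630.39 +$10.71 interest = $641.10; pay $399.90 → $241.20
Week 7: $241.20 +$4.10 interest = $245.30; pay $245.30 → $0.00
Total interest: $42.17 + $36.09 + $29.90 + $23.61 + $17.22 + $10.71 + $4.10 = $163.80

$163.80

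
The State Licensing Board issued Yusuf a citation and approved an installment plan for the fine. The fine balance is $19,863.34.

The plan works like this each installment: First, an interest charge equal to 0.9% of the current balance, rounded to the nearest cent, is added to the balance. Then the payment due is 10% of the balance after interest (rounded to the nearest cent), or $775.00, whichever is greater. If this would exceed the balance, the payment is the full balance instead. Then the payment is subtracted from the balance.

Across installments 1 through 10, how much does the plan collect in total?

$13,491.65

Installment 1: opening $19,863.34; interest $178.77 → $20,042.11; payment $2,004.21; balance $18,037.90
Installment 2: opening $18,037.90; interest $162.34 → $18,200.24; payment $1,820.02; balance $16,380.22
Installment 3: opening $16,380.22; interest $147.42 → $16,527.64; payment $1,652.76; balance $14,874.88
Installment 4: opening $14,874.88; interest $133.87 → $15,008.75; payment $1,500.88; balance $13,507.87
Installment 5: opening $13,507.87; interest $121.57 → $13,629.44; payment $1,362.94; balance $12,266.50
Installment 6: opening $12,266.50; interest $110.40 → $12,376.90; payment $1,237.69; balance $11,139.21
Installment 7: opening $11,139.21; interest $100.25 → $11,239.46; payment $1,123.95; balance $10,115.51
Installment 8: opening $10,115.51; interest $91.04 → $10,206.55; payment $1,020.66; balance $9,185.89
Installment 9: opening $9,185.89; interest $82.67 → $9,268.56; payment $926.86; balance $8,341.70
Installment 10: opening $8,341.70; interest $75.08 → $8,416.78; payment $841.68; balance $7,575.10
Total paid: $13,491.65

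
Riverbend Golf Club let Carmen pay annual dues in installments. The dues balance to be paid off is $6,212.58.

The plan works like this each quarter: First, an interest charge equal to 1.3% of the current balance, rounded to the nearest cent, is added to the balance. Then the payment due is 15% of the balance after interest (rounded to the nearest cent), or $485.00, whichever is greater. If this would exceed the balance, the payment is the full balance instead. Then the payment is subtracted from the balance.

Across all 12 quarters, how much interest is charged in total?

$449.07

Quarter 1: $6,212.58 +$80.76 interest = $6,293.34; pay $944.00 → $5,349.34
Quarter 2: $5,349.34 +$69.54 interest = $5,418.88; pay $812.83 → $4,606.05
Quarter 3: $4,606.05 +$59.88 interest = $4,665.93; pay $699.89 → $3,966.04
Quarter 4: $3,966.04 +$51.56 interest = $4,017.60; pay $602.64 → $3,414.96
Quarter 5: $3,414.96 +$44.39 interest = $3,459.35; pay $518.90 → $2,940.45
Quarter 6: $2,940.45 +$38.23 interest = $2,978.68; pay $485.00 → $2,493.68
Quarter 7: $2,493.68 +$32.42 interest = $2,526.10; pay $485.00 → $2,041.10
Quarter 8: $2,041.10 +$26.53 interest = $2,067.63; pay $485.00 → $1,582.63
Quarter 9: $1,582.63 +$20.57 interest = $1,603.20; pay $485.00 → $1,118.20
Quarter 10: $1,118.20 +$14.54 interest = $1,132.74; pay $485.00 → $647.74
Quarter 11: $647.74 +$8.42 interest = $656.16; pay $485.00 → $171.16
Quarter 12: $171.16 +$2.23 interest = $173.39; pay $173.39 → $0.00
Total interest: $80.76 + $69.54 + $59.88 + $51.56 + $44.39 + $38.23 + $32.42 + $26.53 + $20.57 + $14.54 + $8.42 + $2.23 = $449.07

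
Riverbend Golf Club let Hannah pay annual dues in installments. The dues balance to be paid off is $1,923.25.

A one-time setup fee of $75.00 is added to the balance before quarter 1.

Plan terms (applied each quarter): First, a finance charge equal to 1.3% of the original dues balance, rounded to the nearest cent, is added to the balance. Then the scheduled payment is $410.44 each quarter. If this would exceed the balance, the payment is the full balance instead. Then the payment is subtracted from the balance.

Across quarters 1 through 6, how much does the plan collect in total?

Quarter 1: opening $1,998.25; interest $25.00 → $2,023.25; payment $410.44; balance $1,612.81
Quarter 2: opening $1,612.81; interest $25.00 → $1,637.81; payment $410.44; balance $1,227.37
Quarter 3: opening $1,227.37; interest $25.00 → $1,252.37; payment $410.44; balance $841.93
Quarter 4: opening $841.93; interest $25.00 → $866.93; payment $410.44; balance $456.49
Quarter 5: opening $456.49; interest $25.00 → $481.49; payment $410.44; balance $71.05
Quarter 6: opening $71.05; interest $25.00 → $96.05; payment $96.05; balance $0.00
Total paid: $2,148.25

$2,148.25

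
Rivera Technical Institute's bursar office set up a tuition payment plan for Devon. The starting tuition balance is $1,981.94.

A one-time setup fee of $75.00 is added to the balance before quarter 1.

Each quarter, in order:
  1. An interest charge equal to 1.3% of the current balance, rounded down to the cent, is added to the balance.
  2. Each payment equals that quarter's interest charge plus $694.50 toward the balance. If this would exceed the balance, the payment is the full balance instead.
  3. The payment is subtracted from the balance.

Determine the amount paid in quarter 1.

Quarter 1: $2,056.94 +$26.74 interest = $2,083.68; pay $721.24 → $1,362.44

$721.24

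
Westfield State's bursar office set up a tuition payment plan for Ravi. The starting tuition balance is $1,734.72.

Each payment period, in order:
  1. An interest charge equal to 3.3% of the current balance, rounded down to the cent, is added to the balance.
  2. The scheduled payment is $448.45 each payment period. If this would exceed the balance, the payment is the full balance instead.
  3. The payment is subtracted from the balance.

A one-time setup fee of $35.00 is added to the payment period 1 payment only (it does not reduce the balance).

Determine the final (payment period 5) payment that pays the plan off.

# | Opening | Interest | Payment | Fee | End bal
1 | $1,734.72 | $57.24 | $448.45 | $35.00 | $1,343.51
2 | $1,343.51 | $44.33 | $448.45 | — | $939.39
3 | $939.39 | $30.99 | $448.45 | — | $521.93
4 | $521.93 | $17.22 | $448.45 | — | $90.70
5 | $90.70 | $2.99 | $93.69 | — | $0.00

$93.69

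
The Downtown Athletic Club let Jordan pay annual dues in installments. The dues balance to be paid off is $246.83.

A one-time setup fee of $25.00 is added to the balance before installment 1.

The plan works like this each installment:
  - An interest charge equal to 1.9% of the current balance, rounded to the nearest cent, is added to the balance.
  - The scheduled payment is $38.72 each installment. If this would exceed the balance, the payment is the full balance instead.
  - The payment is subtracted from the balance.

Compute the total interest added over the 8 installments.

# | Opening | Interest | Payment | End bal
1 | $271.83 | $5.16 | $38.72 | $238.27
2 | $238.27 | $4.53 | $38.72 | $204.08
3 | $204.08 | $3.88 | $38.72 | $169.24
4 | $169.24 | $3.22 | $38.72 | $133.74
5 | $133.74 | $2.54 | $38.72 | $97.56
6 | $97.56 | $1.85 | $38.72 | $60.69
7 | $60.69 | $1.15 | $38.72 | $23.12
8 | $23.12 | $0.44 | $23.56 | $0.00
Total interest: $5.16 + $4.53 + $3.88 + $3.22 + $2.54 + $1.85 + $1.15 + $0.44 = $22.77

$22.77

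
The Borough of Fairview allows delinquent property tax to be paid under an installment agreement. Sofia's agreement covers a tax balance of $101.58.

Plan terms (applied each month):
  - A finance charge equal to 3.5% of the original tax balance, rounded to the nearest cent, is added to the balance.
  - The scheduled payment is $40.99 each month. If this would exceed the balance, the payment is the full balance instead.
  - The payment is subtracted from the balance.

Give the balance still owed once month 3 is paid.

$0.00

Month 1: opening $101.58; interest $3.56 → $105.14; payment $40.99; balance $64.15
Month 2: opening $64.15; interest $3.56 → $67.71; payment $40.99; balance $26.72
Month 3: opening $26.72; interest $3.56 → $30.28; payment $30.28; balance $0.00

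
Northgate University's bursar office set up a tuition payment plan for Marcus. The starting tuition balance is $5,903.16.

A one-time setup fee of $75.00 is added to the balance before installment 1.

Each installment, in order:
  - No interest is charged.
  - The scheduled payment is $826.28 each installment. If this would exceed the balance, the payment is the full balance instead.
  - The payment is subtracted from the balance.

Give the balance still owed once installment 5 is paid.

$1,846.76

Installment 1: opening $5,978.16; payment $826.28; balance $5,151.88
Installment 2: opening $5,151.88; payment $826.28; balance $4,325.60
Installment 3: opening $4,325.60; payment $826.28; balance $3,499.32
Installment 4: opening $3,499.32; payment $826.28; balance $2,673.04
Installment 5: opening $2,673.04; payment $826.28; balance $1,846.76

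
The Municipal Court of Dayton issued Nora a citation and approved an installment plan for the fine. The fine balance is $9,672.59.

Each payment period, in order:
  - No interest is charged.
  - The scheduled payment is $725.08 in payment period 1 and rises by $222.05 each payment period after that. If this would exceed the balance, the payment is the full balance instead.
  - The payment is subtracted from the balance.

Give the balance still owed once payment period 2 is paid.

Payment period 1: $9,672.59 − $725.08 → $8,947.51
Payment period 2: $8,947.51 − $947.13 → $8,000.38

$8,000.38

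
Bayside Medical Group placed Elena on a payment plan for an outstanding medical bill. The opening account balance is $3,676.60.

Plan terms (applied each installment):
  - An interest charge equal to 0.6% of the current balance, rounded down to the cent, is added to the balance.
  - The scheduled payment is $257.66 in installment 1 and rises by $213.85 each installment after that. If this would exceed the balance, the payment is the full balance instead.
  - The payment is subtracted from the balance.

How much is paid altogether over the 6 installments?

Installment 1: $3,676.60 +$22.05 interest = $3,698.65; pay $257.66 → $3,440.99
Installment 2: $3,440.99 +$20.64 interest = $3,461.63; pay $471.51 → $2,990.12
Installment 3: $2,990.12 +$17.94 interest = $3,008.06; pay $685.36 → $2,322.70
Installment 4: $2,322.70 +$13.93 interest = $2,336.63; pay $899.21 → $1,437.42
Installment 5: $1,437.42 +$8.62 interest = $1,446.04; pay $1,113.06 → $332.98
Installment 6: $332.98 +$1.99 interest = $334.97; pay $334.97 → $0.00
Total paid: $3,761.77

$3,761.77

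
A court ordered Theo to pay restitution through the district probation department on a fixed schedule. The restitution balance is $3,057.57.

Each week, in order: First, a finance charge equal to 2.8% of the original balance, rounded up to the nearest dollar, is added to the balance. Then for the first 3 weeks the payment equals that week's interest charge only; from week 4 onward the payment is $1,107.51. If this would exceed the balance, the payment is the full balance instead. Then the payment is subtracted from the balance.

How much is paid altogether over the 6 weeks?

Week 1: opening $3,057.57; interest $86.00 → $3,143.57; payment $86.00; balance $3,057.57
Week 2: opening $3,057.57; interest $86.00 → $3,143.57; payment $86.00; balance $3,057.57
Week 3: opening $3,057.57; interest $86.00 → $3,143.57; payment $86.00; balance $3,057.57
Week 4: opening $3,057.57; interest $86.00 → $3,143.57; payment $1,107.51; balance $2,036.06
Week 5: opening $2,036.06; interest $86.00 → $2,122.06; payment $1,107.51; balance $1,014.55
Week 6: opening $1,014.55; interest $86.00 → $1,100.55; payment $1,100.55; balance $0.00
Total paid: $3,573.57

$3,573.57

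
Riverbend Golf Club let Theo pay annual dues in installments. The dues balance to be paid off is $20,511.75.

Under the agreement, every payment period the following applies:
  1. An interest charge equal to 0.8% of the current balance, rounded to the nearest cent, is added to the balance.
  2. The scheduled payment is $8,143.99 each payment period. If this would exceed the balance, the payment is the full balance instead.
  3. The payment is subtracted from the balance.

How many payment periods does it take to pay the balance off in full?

Payment period 1: $20,511.75 +$164.09 interest = $20,675.84; pay $8,143.99 → $12,531.85
Payment period 2: $12,531.85 +$100.25 interest = $12,632.10; pay $8,143.99 → $4,488.11
Payment period 3: $4,488.11 +$35.90 interest = $4,524.01; pay $4,524.01 → $0.00
Balance reaches $0.00 in payment period 3.

3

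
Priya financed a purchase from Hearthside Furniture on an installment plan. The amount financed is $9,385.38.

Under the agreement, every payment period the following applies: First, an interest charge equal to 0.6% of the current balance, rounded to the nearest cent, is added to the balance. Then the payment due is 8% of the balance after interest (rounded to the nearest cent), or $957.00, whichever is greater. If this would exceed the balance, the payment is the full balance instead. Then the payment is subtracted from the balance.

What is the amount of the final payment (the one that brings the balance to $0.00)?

Payment period 1: opening $9,385.38; interest $56.31 → $9,441.69; payment $957.00; balance $8,484.69
Payment period 2: opening $8,484.69; interest $50.91 → $8,535.60; payment $957.00; balance $7,578.60
Payment period 3: opening $7,578.60; interest $45.47 → $7,624.07; payment $957.00; balance $6,667.07
Payment period 4: opening $6,667.07; interest $40.00 → $6,707.07; payment $957.00; balance $5,750.07
Payment period 5: opening $5,750.07; interest $34.50 → $5,784.57; payment $957.00; balance $4,827.57
Payment period 6: opening $4,827.57; interest $28.97 → $4,856.54; payment $957.00; balance $3,899.54
Payment period 7: opening $3,899.54; interest $23.40 → $3,922.94; payment $957.00; balance $2,965.94
Payment period 8: opening $2,965.94; interest $17.80 → $2,983.74; payment $957.00; balance $2,026.74
Payment period 9: opening $2,026.74; interest $12.16 → $2,038.90; payment $957.00; balance $1,081.90
Payment period 10: opening $1,081.90; interest $6.49 → $1,088.39; payment $957.00; balance $131.39
Payment period 11: opening $131.39; interest $0.79 → $132.18; payment $132.18; balance $0.00

$132.18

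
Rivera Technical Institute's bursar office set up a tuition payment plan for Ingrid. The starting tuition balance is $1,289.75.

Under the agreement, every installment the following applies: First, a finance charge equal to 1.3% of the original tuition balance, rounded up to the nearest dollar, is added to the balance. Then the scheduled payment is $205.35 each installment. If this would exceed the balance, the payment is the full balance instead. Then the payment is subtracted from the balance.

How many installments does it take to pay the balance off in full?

Installment 1: opening $1,289.75; interest $17.00 → $1,306.75; payment $205.35; balance $1,101.40
Installment 2: opening $1,101.40; interest $17.00 → $1,118.40; payment $205.35; balance $913.05
Installment 3: opening $913.05; interest $17.00 → $930.05; payment $205.35; balance $724.70
Installment 4: opening $724.70; interest $17.00 → $741.70; payment $205.35; balance $536.35
Installment 5: opening $536.35; interest $17.00 → $553.35; payment $205.35; balance $348.00
Installment 6: opening $348.00; interest $17.00 → $365.00; payment $205.35; balance $159.65
Installment 7: opening $159.65; interest $17.00 → $176.65; payment $176.65; balance $0.00
Balance reaches $0.00 in installment 7.

7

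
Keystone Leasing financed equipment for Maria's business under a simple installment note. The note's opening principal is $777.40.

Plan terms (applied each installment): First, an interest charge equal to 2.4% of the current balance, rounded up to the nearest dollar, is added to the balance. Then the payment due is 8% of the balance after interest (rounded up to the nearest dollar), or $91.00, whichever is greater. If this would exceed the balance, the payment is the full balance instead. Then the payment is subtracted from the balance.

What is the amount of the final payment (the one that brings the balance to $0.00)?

Installment 1: opening $777.40; interest $19.00 → $796.40; payment $91.00; balance $705.40
Installment 2: opening $705.40; interest $17.00 → $722.40; payment $91.00; balance $631.40
Installment 3: opening $631.40; interest $16.00 → $647.40; payment $91.00; balance $556.40
Installment 4: opening $556.40; interest $14.00 → $570.40; payment $91.00; balance $479.40
Installment 5: opening $479.40; interest $12.00 → $491.40; payment $91.00; balance $400.40
Installment 6: opening $400.40; interest $10.00 → $410.40; payment $91.00; balance $319.40
Installment 7: opening $319.40; interest $8.00 → $327.40; payment $91.00; balance $236.40
Installment 8: opening $236.40; interest $6.00 → $242.40; payment $91.00; balance $151.40
Installment 9: opening $151.40; interest $4.00 → $155.40; payment $91.00; balance $64.40
Installment 10: opening $64.40; interest $2.00 → $66.40; payment $66.40; balance $0.00

$66.40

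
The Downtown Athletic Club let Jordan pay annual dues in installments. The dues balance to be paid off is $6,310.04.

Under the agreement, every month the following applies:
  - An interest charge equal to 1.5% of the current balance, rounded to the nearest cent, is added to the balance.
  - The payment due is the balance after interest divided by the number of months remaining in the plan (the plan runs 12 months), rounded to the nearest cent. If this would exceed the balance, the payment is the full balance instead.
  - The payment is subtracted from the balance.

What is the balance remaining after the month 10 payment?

$1,220.51

Month 1: $6,310.04 +$94.65 interest = $6,404.69; pay $533.72 → $5,870.97
Month 2: $5,870.97 +$88.06 interest = $5,959.03; pay $541.73 → $5,417.30
Month 3: $5,417.30 +$81.26 interest = $5,498.56; pay $549.86 → $4,948.70
Month 4: $4,948.70 +$74.23 interest = $5,022.93; pay $558.10 → $4,464.83
Month 5: $4,464.83 +$66.97 interest = $4,531.80; pay $566.48 → $3,965.32
Month 6: $3,965.32 +$59.48 interest = $4,024.80; pay $574.97 → $3,449.83
Month 7: $3,449.83 +$51.75 interest = $3,501.58; pay $583.60 → $2,917.98
Month 8: $2,917.98 +$43.77 interest = $2,961.75; pay $592.35 → $2,369.40
Month 9: $2,369.40 +$35.54 interest = $2,404.94; pay $601.24 → $1,803.70
Month 10: $1,803.70 +$27.06 interest = $1,830.76; pay $610.25 → $1,220.51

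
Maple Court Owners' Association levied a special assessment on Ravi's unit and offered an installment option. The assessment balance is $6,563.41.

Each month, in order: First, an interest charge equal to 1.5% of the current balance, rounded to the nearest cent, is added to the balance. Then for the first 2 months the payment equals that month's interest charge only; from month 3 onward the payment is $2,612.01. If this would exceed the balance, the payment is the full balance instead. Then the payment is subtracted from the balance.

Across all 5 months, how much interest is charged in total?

$378.58

Month 1: $6,563.41 +$98.45 interest = $6,661.86; pay $98.45 → $6,563.41
Month 2: $6,563.41 +$98.45 interest = $6,661.86; pay $98.45 → $6,563.41
Month 3: $6,563.41 +$98.45 interest = $6,661.86; pay $2,612.01 → $4,049.85
Month 4: $4,049.85 +$60.75 interest = $4,110.60; pay $2,612.01 → $1,498.59
Month 5: $1,498.59 +$22.48 interest = $1,521.07; pay $1,521.07 → $0.00
Total interest: $98.45 + $98.45 + $98.45 + $60.75 + $22.48 = $378.58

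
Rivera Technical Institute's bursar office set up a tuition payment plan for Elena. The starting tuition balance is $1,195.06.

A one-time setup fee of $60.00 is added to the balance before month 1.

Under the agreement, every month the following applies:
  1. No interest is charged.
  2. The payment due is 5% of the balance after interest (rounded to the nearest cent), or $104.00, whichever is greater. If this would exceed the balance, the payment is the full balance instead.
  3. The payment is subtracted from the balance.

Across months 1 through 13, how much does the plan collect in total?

$1,255.06

Month 1: $1,255.06 − $104.00 → $1,151.06
Month 2: $1,151.06 − $104.00 → $1,047.06
Month 3: $1,047.06 − $104.00 → $943.06
Month 4: $943.06 − $104.00 → $839.06
Month 5: $839.06 − $104.00 → $735.06
Month 6: $735.06 − $104.00 → $631.06
Month 7: $631.06 − $104.00 → $527.06
Month 8: $527.06 − $104.00 → $423.06
Month 9: $423.06 − $104.00 → $319.06
Month 10: $319.06 − $104.00 → $215.06
Month 11: $215.06 − $104.00 → $111.06
Month 12: $111.06 − $104.00 → $7.06
Month 13: $7.06 − $7.06 → $0.00
Total paid: $1,255.06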